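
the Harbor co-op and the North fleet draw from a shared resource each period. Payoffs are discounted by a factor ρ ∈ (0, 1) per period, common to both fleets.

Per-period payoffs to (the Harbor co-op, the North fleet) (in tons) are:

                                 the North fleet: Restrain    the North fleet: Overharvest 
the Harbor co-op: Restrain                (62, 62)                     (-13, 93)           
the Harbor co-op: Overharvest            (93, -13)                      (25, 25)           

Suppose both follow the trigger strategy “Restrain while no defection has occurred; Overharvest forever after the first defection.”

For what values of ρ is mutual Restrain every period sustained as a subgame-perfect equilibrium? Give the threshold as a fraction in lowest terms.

Cooperation forever yields 62 each period: 62/(1−ρ).
Deviating yields 93 once, then 25 forever: 93 + 25ρ/(1−ρ).
No profitable deviation requires 62/(1−ρ) ≥ 93 + 25ρ/(1−ρ).
Multiplying by (1−ρ): 62 ≥ 93(1−ρ) + 25ρ = 93 − 68ρ.
So 68ρ ≥ 31, i.e. ρ ≥ 31/68.

31/68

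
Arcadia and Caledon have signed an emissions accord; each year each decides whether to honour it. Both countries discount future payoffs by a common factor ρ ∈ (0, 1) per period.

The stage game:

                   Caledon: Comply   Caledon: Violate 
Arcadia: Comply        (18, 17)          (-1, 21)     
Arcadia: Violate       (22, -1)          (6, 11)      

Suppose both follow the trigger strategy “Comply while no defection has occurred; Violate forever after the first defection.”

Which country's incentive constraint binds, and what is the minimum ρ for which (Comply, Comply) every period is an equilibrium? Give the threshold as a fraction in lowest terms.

Arcadia's threshold: (22−18)/(22−6) = 1/4.
Caledon's threshold: (21−17)/(21−11) = 2/5.
1/4 < 2/5, so Caledon binds and ρ* = 2/5.

Caledon; ρ ≥ 2/5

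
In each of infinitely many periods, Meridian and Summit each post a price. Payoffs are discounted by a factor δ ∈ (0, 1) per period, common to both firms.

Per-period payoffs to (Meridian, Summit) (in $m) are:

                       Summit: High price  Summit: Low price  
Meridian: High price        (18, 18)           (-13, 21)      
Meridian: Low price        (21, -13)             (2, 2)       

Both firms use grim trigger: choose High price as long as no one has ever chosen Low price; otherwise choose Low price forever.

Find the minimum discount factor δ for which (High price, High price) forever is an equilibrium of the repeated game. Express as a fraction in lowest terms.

Cooperation forever yields 18 each period: 18/(1−δ).
Deviating yields 21 once, then 2 forever: 21 + 2δ/(1−δ).
No profitable deviation requires 18/(1−δ) ≥ 21 + 2δ/(1−δ).
Multiplying by (1−δ): 18 ≥ 21(1−δ) + 2δ = 21 − 19δ.
So 19δ ≥ 3, i.e. δ ≥ 3/19.

3/19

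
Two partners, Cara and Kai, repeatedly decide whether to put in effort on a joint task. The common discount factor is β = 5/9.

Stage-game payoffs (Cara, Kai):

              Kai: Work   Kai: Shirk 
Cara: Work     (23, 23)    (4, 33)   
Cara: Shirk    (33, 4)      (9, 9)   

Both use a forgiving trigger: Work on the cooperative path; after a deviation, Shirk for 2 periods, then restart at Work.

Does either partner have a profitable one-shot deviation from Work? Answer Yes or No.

No

A one-shot deviation gives 33 now, then 9 for 2 periods, then back to 23.
Gain from deviating: (33−23) today; loss: (23−9) in each of the next 2 periods.
No-deviation condition: (23−9)(β+…+β^2) ≥ 33−23, i.e. β+…+β^2 ≥ 5/7.
At β = 5/9: β+…+β^2 = 0.8642 ≥ 0.7143.
So cooperation is sustainable.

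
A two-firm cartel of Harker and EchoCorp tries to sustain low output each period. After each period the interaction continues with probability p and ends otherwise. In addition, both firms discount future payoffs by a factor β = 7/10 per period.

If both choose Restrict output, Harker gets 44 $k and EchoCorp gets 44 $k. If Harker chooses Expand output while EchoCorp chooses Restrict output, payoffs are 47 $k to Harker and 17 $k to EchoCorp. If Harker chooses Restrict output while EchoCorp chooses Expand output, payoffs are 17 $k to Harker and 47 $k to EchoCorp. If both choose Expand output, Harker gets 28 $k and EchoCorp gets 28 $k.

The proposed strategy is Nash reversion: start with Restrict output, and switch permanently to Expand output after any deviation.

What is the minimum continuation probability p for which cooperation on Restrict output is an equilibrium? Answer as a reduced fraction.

30/133

With continuation probability p and discount β, the effective per-period discount factor is βp.
Grim-trigger IC: βp ≥ (47−44)/(47−28) = 3/19.
So p ≥ (3/19)/(7/10) = 30/133.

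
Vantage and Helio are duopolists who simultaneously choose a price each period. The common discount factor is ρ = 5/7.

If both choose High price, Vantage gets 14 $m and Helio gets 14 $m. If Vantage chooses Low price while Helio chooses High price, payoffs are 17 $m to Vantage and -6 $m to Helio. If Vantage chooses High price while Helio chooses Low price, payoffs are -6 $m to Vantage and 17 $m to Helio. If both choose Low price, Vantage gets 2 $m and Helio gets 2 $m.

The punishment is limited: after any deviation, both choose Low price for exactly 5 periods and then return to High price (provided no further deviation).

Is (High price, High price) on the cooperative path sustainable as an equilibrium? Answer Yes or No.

Yes

Comparing payoff streams over the 6 periods until play realigns: cooperate → 14(1+ρ+…+ρ^5); deviate → 17 + 2(ρ+…+ρ^5).
Cooperation is sustained iff (14−2)(ρ+…+ρ^5) ≥ 17−14.
ρ+…+ρ^5 = 5/7·(1−(5/7)^5)/(1−5/7) = 2.0352, and (17−14)/(14−2) = 0.2500.
2.0352 ≥ 0.2500, so cooperation is sustainable.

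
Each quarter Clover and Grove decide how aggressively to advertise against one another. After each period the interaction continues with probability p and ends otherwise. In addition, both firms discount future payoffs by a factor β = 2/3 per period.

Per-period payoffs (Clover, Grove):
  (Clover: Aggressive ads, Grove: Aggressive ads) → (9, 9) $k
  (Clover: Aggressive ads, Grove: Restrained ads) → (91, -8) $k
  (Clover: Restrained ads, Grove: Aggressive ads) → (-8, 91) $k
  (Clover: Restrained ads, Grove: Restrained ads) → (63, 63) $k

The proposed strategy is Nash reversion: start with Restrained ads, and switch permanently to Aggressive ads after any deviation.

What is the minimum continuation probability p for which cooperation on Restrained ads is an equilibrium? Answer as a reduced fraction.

Expected continuation weight on next period's payoff is β·p = 2/3·p, which plays the role of the discount factor.
Cooperation requires 2/3·p ≥ (91−63)/(91−9) = 14/41, hence p ≥ 21/41.

21/41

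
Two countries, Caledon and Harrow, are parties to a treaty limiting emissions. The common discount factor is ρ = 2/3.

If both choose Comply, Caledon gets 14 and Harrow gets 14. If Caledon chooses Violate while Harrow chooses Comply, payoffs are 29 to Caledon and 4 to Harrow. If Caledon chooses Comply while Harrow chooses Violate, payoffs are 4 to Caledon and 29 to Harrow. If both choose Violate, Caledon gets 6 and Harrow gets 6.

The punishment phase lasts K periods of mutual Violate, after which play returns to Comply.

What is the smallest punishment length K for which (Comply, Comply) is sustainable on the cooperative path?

7

No profitable deviation requires (14−6)(ρ+…+ρ^K) ≥ 29−14, i.e. ρ+…+ρ^K ≥ 15/8 ≈ 1.8750.
With ρ = 2/3, the partial sums are K=1: 0.6667, K=2: 1.1111, …, K=5: 1.7366, K=6: 1.8244, K=7: 1.8829.
K = 7 is the first length at which the sum reaches 1.8750.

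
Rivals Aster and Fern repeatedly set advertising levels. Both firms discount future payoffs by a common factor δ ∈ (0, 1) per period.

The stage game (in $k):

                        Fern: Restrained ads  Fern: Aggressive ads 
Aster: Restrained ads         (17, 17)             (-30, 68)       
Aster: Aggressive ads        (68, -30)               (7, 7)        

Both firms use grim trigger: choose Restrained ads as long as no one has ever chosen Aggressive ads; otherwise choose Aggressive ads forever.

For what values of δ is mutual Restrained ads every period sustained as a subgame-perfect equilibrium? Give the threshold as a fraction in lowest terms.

51/61

One-period gain from deviating is 68 − 17 = 51. The loss is 17 − 7 = 10 in every subsequent period, with present value 10·δ/(1−δ).
Deviation is unprofitable when 10·δ/(1−δ) ≥ 51, i.e. δ/(1−δ) ≥ 51/10.
Equivalently δ ≥ 51/(51+10) = 51/61.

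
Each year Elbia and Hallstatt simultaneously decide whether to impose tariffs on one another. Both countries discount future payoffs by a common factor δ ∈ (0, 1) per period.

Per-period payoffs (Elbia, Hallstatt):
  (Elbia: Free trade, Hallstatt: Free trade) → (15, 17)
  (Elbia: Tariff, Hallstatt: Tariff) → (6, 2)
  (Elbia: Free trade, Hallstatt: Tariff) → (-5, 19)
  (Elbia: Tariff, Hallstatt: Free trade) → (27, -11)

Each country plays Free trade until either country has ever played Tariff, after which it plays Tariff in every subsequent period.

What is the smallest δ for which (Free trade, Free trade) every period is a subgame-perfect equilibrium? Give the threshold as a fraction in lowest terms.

4/7

Elbia: cooperation gives 15 each period; deviation gives 27 once then 6 forever.
  15/(1−δ) ≥ 27 + 6δ/(1−δ) ⇒ δ ≥ 12/21 = 4/7.
Hallstatt: cooperation gives 17 each period; deviation gives 19 once then 2 forever.
  δ ≥ 2/17.
Both must hold, so the binding constraint is Elbia's: δ ≥ 4/7.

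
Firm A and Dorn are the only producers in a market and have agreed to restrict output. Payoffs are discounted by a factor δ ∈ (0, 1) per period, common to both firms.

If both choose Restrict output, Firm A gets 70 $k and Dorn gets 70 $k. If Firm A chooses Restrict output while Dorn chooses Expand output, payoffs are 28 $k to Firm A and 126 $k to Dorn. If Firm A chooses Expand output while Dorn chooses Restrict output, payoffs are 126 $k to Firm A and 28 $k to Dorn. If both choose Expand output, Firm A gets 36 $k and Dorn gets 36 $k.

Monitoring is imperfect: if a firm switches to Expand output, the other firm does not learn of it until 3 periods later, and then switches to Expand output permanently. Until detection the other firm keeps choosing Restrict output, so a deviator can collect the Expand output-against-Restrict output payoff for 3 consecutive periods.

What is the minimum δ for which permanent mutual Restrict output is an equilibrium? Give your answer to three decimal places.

0.854

A deviator earns 126 for 3 periods, then 36 forever; cooperating earns 70 forever. Multiplying the IC by (1−δ):
70 ≥ 126(1−δ^3) + 36δ^3, so 90·δ^3 ≥ 56 and δ^3 ≥ 28/45.
δ ≥ (28/45)^(1/3) ≈ 0.854.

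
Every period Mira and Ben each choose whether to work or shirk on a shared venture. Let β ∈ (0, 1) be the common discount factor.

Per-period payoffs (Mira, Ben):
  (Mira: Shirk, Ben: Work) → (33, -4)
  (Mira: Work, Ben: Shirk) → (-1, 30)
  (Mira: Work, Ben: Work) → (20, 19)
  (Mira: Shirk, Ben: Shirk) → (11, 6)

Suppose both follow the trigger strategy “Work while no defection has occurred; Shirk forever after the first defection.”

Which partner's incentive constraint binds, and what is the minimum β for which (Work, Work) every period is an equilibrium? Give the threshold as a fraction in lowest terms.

Mira; β ≥ 13/22

For Mira: deviation gain 33−20 = 13, per-period punishment loss 20−11 = 9. IC gives β ≥ 13/22.
For Ben: gain 11, loss 13 per period, so β ≥ 11/24.
The tighter constraint is Mira's, so cooperation needs β ≥ 13/22.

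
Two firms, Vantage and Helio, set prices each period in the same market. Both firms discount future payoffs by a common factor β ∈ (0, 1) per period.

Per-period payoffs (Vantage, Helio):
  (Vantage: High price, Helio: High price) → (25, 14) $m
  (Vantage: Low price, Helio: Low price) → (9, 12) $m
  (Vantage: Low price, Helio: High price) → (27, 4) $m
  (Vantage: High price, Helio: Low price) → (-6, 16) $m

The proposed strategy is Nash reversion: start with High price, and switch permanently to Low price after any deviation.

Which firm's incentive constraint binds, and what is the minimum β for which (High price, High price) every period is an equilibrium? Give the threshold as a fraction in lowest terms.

Vantage: cooperation gives 25 each period; deviation gives 27 once then 9 forever.
  25/(1−β) ≥ 27 + 9β/(1−β) ⇒ β ≥ 2/18 = 1/9.
Helio: cooperation gives 14 each period; deviation gives 16 once then 12 forever.
  β ≥ 2/4 = 1/2.
Both must hold, so the binding constraint is Helio's: β ≥ 1/2.

Helio; β ≥ 1/2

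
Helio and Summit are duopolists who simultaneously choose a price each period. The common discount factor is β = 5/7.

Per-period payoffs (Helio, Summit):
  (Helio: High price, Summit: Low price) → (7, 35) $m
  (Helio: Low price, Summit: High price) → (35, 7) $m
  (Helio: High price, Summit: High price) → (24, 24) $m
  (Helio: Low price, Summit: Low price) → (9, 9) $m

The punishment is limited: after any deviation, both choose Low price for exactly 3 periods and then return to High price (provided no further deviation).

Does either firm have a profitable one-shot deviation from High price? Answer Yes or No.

No

A one-shot deviation gives 35 now, then 9 for 3 periods, then back to 24.
Gain from deviating: (35−24) today; loss: (24−9) in each of the next 3 periods.
No-deviation condition: (24−9)(β+…+β^3) ≥ 35−24, i.e. β+…+β^3 ≥ 11/15.
At β = 5/7: β+…+β^3 = 1.5889 ≥ 0.7333.
So cooperation is sustainable.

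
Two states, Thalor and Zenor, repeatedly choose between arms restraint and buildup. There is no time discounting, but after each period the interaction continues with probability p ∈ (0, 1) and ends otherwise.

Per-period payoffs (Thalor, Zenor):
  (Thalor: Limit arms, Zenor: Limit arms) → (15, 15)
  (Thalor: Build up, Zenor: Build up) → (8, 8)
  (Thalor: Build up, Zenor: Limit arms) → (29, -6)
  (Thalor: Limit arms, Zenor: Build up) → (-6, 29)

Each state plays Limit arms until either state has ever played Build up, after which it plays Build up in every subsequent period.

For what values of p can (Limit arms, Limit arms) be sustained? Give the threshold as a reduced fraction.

2/3

Expected cooperation value is 15 + p·15 + p²·15 + … = 15/(1−p); deviation gives 29 + p·8/(1−p).
15 ≥ 29(1−p) + 8p ⇒ 21p ≥ 14 ⇒ p ≥ 14/21 = 2/3.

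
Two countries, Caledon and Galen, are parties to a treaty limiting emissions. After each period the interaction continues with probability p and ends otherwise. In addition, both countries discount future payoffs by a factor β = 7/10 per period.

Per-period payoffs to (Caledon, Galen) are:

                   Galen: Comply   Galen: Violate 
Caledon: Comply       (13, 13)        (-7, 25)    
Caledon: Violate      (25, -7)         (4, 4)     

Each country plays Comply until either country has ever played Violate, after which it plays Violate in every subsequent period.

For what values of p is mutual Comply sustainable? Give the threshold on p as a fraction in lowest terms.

With continuation probability p and discount β, the effective per-period discount factor is βp.
Grim-trigger IC: βp ≥ (25−13)/(25−4) = 4/7.
So p ≥ (4/7)/(7/10) = 40/49.

40/49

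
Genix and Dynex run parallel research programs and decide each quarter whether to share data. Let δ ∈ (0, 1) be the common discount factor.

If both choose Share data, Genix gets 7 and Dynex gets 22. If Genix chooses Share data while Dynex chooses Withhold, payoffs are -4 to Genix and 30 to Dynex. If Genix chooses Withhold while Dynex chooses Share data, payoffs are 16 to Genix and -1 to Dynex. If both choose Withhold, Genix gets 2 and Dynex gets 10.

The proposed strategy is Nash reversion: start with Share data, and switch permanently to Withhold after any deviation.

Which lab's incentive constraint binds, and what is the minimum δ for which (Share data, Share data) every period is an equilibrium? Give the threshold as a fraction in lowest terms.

Genix: cooperation gives 7 each period; deviation gives 16 once then 2 forever.
  7/(1−δ) ≥ 16 + 2δ/(1−δ) ⇒ δ ≥ 9/14.
Dynex: cooperation gives 22 each period; deviation gives 30 once then 10 forever.
  δ ≥ 8/20 = 2/5.
Both must hold, so the binding constraint is Genix's: δ ≥ 9/14.

Genix; δ ≥ 9/14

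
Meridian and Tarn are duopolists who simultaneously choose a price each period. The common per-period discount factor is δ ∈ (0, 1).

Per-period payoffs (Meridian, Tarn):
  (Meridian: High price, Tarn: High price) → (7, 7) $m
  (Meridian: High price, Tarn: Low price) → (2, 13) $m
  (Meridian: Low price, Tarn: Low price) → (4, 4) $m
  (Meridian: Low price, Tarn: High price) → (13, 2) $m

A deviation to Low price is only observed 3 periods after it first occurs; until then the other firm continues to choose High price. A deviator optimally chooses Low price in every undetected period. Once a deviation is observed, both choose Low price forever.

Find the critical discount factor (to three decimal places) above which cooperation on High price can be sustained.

0.874

The best deviation is to choose Low price for all 3 undetected periods, earning 13 each, then 4 forever once detected.
Deviation value: 13(1−δ^3)/(1−δ) + 4δ^3/(1−δ); cooperation value: 7/(1−δ).
IC: 7 ≥ 13(1−δ^3) + 4δ^3 = 13 − 9δ^3.
So δ^3 ≥ 6/9 = 2/3, giving δ ≥ (2/3)^(1/3) ≈ 0.874.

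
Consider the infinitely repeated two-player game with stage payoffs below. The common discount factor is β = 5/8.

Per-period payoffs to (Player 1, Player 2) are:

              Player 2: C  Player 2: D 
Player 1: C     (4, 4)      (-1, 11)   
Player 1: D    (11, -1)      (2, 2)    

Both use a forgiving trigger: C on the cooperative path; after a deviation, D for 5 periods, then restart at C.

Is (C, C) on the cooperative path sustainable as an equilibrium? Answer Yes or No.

IC: β+…+β^5 ≥ (11−4)/(4−2) = 7/2.
At β = 5/8: partial sum = 1.5077 < 3.5000. Cooperation not sustainable.

No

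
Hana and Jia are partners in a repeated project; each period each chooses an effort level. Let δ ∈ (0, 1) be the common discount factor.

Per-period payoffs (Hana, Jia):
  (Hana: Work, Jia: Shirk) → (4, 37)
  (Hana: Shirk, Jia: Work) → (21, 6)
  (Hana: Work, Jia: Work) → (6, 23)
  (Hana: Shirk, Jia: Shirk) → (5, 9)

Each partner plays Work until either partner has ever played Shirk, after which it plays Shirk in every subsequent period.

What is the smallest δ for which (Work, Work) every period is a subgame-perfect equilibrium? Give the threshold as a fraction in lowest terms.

15/16

Hana: cooperation gives 6 each period; deviation gives 21 once then 5 forever.
  6/(1−δ) ≥ 21 + 5δ/(1−δ) ⇒ δ ≥ 15/16.
Jia: cooperation gives 23 each period; deviation gives 37 once then 9 forever.
  δ ≥ 14/28 = 1/2.
Both must hold, so the binding constraint is Hana's: δ ≥ 15/16.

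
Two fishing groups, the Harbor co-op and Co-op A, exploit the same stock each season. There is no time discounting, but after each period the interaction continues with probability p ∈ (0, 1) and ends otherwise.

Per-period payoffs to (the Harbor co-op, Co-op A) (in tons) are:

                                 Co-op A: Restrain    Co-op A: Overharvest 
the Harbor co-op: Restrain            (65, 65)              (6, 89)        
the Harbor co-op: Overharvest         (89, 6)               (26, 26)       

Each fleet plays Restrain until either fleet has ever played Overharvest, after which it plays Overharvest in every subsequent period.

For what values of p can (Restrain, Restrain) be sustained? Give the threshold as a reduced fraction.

8/21

With no time discounting, the continuation probability p plays the role of the discount factor.
Grim-trigger IC: 65/(1−p) ≥ 89 + 26p/(1−p) ⇒ p ≥ (89−65)/(89−26) = 8/21.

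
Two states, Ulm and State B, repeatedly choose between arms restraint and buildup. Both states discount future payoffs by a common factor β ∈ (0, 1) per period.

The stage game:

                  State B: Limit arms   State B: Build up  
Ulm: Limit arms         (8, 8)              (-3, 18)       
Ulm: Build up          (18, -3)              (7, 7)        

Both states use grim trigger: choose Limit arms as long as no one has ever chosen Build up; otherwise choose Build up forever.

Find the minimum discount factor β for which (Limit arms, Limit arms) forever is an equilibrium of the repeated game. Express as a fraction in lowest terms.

10/11

Cooperation forever yields 8 each period: 8/(1−β).
Deviating yields 18 once, then 7 forever: 18 + 7β/(1−β).
No profitable deviation requires 8/(1−β) ≥ 18 + 7β/(1−β).
Multiplying by (1−β): 8 ≥ 18(1−β) + 7β = 18 − 11β.
So 11β ≥ 10, i.e. β ≥ 10/11.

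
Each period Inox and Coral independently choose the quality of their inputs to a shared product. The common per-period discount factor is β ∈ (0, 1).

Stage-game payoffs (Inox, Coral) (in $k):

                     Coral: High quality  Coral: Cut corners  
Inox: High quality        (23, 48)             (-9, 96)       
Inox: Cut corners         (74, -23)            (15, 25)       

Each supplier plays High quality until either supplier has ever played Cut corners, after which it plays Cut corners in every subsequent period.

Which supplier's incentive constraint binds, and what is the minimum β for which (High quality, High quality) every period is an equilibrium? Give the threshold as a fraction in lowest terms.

Inox; β ≥ 51/59

Inox's threshold: (74−23)/(74−15) = 51/59.
Coral's threshold: (96−48)/(96−25) = 48/71.
51/59 > 48/71, so Inox binds and β* = 51/59.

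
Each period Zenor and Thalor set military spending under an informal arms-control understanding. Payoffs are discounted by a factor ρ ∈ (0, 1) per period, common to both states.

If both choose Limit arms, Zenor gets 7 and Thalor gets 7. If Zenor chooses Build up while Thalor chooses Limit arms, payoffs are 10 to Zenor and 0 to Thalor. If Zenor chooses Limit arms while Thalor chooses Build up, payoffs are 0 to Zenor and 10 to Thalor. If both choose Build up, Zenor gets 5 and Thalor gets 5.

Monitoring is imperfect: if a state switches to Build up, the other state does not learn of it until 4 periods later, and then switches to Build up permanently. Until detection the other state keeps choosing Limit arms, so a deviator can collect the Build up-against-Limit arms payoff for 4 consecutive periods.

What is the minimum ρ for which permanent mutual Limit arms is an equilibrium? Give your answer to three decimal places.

Deviating for the 4 undetected periods gains 10−7 = 3 per period over cooperation, then loses 7−5 = 2 per period forever once punishment starts.
Gain: 3(1 + ρ + … + ρ^3); loss: 2·ρ^4/(1−ρ).
No profitable deviation ⇔ 3(1−ρ^4) ≤ 2·ρ^4, i.e. ρ^4 ≥ 3/(3+2) = 3/5.
Hence ρ ≥ (3/5)^(1/4) ≈ 0.880.

0.880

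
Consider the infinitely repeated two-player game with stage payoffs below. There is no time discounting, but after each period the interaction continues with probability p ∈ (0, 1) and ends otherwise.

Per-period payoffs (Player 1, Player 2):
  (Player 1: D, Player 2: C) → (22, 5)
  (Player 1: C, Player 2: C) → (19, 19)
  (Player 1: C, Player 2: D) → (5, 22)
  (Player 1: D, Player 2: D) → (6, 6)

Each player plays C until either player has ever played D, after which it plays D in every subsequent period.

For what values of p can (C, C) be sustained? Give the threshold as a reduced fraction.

With no time discounting, the continuation probability p plays the role of the discount factor.
Grim-trigger IC: 19/(1−p) ≥ 22 + 6p/(1−p) ⇒ p ≥ (22−19)/(22−6) = 3/16.

3/16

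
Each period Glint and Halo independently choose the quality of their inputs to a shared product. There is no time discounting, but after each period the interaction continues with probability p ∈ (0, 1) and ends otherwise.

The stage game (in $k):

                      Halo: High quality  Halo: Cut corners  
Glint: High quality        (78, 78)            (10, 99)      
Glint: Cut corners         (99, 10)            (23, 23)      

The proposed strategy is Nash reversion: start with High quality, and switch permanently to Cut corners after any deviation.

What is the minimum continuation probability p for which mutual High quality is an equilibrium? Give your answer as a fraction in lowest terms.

With no time discounting, the continuation probability p plays the role of the discount factor.
Grim-trigger IC: 78/(1−p) ≥ 99 + 23p/(1−p) ⇒ p ≥ (99−78)/(99−23) = 21/76.

21/76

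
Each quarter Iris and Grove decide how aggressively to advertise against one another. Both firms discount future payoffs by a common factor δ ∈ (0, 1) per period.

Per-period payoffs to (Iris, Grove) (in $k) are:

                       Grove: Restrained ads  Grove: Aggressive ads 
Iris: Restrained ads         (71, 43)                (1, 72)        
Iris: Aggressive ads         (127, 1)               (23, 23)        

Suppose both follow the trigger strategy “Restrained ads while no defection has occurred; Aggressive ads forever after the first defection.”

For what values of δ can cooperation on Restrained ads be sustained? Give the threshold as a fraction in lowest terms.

29/49

For Iris: deviation gain 127−71 = 56, per-period punishment loss 71−23 = 48. IC gives δ ≥ 56/104 = 7/13.
For Grove: gain 29, loss 20 per period, so δ ≥ 29/49.
The tighter constraint is Grove's, so cooperation needs δ ≥ 29/49.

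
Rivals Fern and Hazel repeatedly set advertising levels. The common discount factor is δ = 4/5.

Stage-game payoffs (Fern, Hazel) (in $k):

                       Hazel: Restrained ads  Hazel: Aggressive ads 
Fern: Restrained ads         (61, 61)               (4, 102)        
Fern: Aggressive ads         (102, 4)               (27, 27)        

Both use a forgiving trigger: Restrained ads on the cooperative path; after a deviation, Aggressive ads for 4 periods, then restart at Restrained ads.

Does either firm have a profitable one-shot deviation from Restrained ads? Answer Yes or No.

IC: δ+…+δ^4 ≥ (102−61)/(61−27) = 41/34.
At δ = 4/5: partial sum = 2.3616 ≥ 1.2059. Cooperation sustainable.

No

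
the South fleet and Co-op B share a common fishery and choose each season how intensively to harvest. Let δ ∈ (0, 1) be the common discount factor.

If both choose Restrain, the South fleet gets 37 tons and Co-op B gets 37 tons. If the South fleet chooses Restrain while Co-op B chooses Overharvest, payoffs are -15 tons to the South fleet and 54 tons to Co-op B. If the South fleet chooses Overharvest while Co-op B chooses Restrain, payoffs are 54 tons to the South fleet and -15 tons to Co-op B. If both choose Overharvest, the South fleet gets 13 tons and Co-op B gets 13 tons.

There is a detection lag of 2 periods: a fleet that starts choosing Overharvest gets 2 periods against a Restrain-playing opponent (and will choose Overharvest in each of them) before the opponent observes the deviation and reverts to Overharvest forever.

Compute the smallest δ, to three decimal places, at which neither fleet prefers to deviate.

Deviating for the 2 undetected periods gains 54−37 = 17 per period over cooperation, then loses 37−13 = 24 per period forever once punishment starts.
Gain: 17(1 + δ + … + δ^1); loss: 24·δ^2/(1−δ).
No profitable deviation ⇔ 17(1−δ^2) ≤ 24·δ^2, i.e. δ^2 ≥ 17/(17+24) = 17/41.
Hence δ ≥ (17/41)^(1/2) ≈ 0.644.

0.644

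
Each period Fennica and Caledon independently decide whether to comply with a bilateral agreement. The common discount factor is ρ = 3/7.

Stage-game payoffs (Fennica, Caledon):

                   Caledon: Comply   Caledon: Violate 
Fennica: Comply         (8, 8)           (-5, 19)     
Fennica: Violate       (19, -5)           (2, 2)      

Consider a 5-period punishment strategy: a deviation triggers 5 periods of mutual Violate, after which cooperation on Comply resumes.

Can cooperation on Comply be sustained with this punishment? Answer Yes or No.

No

Comparing payoff streams over the 6 periods until play realigns: cooperate → 8(1+ρ+…+ρ^5); deviate → 19 + 2(ρ+…+ρ^5).
Cooperation is sustained iff (8−2)(ρ+…+ρ^5) ≥ 19−8.
ρ+…+ρ^5 = 3/7·(1−(3/7)^5)/(1−3/7) = 0.7392, and (19−8)/(8−2) = 1.8333.
0.7392 < 1.8333, so cooperation is not sustainable.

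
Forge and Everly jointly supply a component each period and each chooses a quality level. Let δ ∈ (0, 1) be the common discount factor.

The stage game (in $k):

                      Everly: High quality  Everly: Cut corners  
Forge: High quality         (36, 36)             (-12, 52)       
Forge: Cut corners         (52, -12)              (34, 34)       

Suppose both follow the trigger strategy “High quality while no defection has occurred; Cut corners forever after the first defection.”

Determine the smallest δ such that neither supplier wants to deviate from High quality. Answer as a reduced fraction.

8/9

One-period gain from deviating is 52 − 36 = 16. The loss is 36 − 34 = 2 in every subsequent period, with present value 2·δ/(1−δ).
Deviation is unprofitable when 2·δ/(1−δ) ≥ 16, i.e. δ/(1−δ) ≥ 8.
Equivalently δ ≥ 16/(16+2) = 8/9.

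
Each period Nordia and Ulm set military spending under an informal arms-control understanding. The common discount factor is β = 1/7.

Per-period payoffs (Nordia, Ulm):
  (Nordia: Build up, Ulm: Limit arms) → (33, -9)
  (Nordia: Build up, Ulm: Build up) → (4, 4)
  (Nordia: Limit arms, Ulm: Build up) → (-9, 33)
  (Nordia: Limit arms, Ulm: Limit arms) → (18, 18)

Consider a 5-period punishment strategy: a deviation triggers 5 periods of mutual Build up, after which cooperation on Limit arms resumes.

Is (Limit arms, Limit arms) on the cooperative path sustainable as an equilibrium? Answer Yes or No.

No

A one-shot deviation gives 33 now, then 4 for 5 periods, then back to 18.
Gain from deviating: (33−18) today; loss: (18−4) in each of the next 5 periods.
No-deviation condition: (18−4)(β+…+β^5) ≥ 33−18, i.e. β+…+β^5 ≥ 15/14.
At β = 1/7: β+…+β^5 = 0.1667 < 1.0714.
So cooperation is not sustainable.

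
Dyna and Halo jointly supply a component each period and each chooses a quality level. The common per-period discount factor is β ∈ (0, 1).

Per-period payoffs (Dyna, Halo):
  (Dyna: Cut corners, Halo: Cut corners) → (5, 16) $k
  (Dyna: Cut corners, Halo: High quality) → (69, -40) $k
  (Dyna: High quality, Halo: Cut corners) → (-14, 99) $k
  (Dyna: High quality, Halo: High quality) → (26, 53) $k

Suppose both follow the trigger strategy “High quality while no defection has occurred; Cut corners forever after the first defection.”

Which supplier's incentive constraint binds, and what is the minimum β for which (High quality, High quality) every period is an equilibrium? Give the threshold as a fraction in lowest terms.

For Dyna: deviation gain 69−26 = 43, per-period punishment loss 26−5 = 21. IC gives β ≥ 43/64.
For Halo: gain 46, loss 37 per period, so β ≥ 46/83.
The tighter constraint is Dyna's, so cooperation needs β ≥ 43/64.

Dyna; β ≥ 43/64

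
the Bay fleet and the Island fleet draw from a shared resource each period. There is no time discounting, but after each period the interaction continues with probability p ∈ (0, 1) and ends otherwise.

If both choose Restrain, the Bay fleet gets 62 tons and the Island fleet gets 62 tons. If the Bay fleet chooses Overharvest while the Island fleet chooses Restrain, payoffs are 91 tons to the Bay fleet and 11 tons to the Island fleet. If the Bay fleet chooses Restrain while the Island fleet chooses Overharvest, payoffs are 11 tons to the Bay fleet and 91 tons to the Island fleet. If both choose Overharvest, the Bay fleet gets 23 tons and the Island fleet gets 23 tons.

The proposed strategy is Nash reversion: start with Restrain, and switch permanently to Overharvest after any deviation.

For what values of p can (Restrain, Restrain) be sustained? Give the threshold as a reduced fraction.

With no time discounting, the continuation probability p plays the role of the discount factor.
Grim-trigger IC: 62/(1−p) ≥ 91 + 23p/(1−p) ⇒ p ≥ (91−62)/(91−23) = 29/68.

29/68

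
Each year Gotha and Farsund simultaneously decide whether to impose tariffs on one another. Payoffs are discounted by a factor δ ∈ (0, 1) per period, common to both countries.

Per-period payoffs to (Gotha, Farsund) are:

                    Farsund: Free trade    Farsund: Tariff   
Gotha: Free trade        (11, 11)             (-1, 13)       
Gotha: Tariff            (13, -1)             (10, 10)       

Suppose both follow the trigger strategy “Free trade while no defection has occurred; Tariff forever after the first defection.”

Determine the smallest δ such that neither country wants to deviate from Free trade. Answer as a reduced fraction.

11/(1−δ) ≥ 13 + 10δ/(1−δ)
11 ≥ 13 − 3δ
δ ≥ 2/3.

2/3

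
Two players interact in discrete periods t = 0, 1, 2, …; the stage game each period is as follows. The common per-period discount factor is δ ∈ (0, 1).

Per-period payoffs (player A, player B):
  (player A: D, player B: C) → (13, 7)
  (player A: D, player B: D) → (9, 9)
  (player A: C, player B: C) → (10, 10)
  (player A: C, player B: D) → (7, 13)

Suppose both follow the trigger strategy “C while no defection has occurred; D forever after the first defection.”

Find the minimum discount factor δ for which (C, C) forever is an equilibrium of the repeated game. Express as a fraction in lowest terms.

3/4

Cooperation forever yields 10 each period: 10/(1−δ).
Deviating yields 13 once, then 9 forever: 13 + 9δ/(1−δ).
No profitable deviation requires 10/(1−δ) ≥ 13 + 9δ/(1−δ).
Multiplying by (1−δ): 10 ≥ 13(1−δ) + 9δ = 13 − 4δ.
So 4δ ≥ 3, i.e. δ ≥ 3/4.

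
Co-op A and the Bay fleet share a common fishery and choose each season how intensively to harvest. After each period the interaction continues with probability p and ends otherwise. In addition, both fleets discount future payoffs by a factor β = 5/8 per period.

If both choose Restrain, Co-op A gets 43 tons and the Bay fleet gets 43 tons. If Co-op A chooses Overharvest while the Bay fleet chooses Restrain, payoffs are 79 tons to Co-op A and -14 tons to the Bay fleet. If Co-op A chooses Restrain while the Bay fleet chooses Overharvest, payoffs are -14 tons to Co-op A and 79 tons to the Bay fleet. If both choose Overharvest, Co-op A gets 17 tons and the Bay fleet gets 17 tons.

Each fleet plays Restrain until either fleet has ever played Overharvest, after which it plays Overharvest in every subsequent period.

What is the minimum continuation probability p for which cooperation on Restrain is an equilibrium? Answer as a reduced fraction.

With continuation probability p and discount β, the effective per-period discount factor is βp.
Grim-trigger IC: βp ≥ (79−43)/(79−17) = 18/31.
So p ≥ (18/31)/(5/8) = 144/155.

144/155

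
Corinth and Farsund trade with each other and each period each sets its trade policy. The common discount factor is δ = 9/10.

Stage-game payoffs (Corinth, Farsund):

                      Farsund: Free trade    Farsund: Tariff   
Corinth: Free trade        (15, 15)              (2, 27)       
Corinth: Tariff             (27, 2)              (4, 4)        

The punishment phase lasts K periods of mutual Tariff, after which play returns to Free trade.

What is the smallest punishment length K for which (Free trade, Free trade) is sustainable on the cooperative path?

2

IC: δ(1−δ^K)/(1−δ) ≥ (27−15)/(15−4) = 12/11.
With δ = 9/10: need 1 − δ^K ≥ 12/11·(1−9/10)/(9/10), i.e. δ^K ≤ 0.8788.
Since (9/10)^1 = 0.9000 and (9/10)^2 = 0.8100, the smallest such K is 2.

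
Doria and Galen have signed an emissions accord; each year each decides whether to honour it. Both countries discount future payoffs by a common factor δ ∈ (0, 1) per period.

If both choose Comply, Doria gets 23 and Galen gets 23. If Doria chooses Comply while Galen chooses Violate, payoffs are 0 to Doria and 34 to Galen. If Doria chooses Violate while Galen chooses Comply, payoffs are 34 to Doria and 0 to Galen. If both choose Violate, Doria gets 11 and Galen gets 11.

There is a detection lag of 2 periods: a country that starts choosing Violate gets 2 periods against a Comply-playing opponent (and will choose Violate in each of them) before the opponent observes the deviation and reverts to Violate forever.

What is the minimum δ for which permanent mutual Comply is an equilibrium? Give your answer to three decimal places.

The best deviation is to choose Violate for all 2 undetected periods, earning 34 each, then 11 forever once detected.
Deviation value: 34(1−δ^2)/(1−δ) + 11δ^2/(1−δ); cooperation value: 23/(1−δ).
IC: 23 ≥ 34(1−δ^2) + 11δ^2 = 34 − 23δ^2.
So δ^2 ≥ 11/23, giving δ ≥ (11/23)^(1/2) ≈ 0.692.

0.692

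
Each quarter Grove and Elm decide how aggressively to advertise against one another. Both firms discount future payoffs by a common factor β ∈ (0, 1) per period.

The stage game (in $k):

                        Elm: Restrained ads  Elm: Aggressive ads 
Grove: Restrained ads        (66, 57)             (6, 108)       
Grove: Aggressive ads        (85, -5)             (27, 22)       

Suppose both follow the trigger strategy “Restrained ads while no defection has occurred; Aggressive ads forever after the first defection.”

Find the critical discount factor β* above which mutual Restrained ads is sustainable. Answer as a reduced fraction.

51/86

For Grove: deviation gain 85−66 = 19, per-period punishment loss 66−27 = 39. IC gives β ≥ 19/58.
For Elm: gain 51, loss 35 per period, so β ≥ 51/86.
The tighter constraint is Elm's, so cooperation needs β ≥ 51/86.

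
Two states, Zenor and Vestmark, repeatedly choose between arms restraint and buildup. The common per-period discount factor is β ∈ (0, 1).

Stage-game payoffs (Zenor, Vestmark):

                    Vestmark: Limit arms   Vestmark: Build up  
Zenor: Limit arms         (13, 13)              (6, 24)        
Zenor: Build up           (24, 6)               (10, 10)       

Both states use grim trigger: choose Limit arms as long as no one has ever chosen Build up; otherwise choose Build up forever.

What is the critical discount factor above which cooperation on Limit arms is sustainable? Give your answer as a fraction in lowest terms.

11/14

One-period gain from deviating is 24 − 13 = 11. The loss is 13 − 10 = 3 in every subsequent period, with present value 3·β/(1−β).
Deviation is unprofitable when 3·β/(1−β) ≥ 11, i.e. β/(1−β) ≥ 11/3.
Equivalently β ≥ 11/(11+3) = 11/14.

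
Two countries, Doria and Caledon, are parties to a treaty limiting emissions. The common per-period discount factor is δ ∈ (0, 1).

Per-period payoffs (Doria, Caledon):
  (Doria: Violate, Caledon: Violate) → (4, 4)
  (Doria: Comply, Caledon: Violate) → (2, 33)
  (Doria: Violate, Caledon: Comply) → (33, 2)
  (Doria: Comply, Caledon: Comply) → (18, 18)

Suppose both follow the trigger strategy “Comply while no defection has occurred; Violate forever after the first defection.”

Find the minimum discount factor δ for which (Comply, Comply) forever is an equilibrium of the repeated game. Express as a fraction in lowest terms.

15/29

One-period gain from deviating is 33 − 18 = 15. The loss is 18 − 4 = 14 in every subsequent period, with present value 14·δ/(1−δ).
Deviation is unprofitable when 14·δ/(1−δ) ≥ 15, i.e. δ/(1−δ) ≥ 15/14.
Equivalently δ ≥ 15/(15+14) = 15/29.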